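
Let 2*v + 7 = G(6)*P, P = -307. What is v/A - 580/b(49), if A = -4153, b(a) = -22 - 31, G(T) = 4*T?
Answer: 5208355/440218 ≈ 11.831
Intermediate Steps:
b(a) = -53
v = -7375/2 (v = -7/2 + ((4*6)*(-307))/2 = -7/2 + (24*(-307))/2 = -7/2 + (½)*(-7368) = -7/2 - 3684 = -7375/2 ≈ -3687.5)
v/A - 580/b(49) = -7375/2/(-4153) - 580/(-53) = -7375/2*(-1/4153) - 580*(-1/53) = 7375/8306 + 580/53 = 5208355/440218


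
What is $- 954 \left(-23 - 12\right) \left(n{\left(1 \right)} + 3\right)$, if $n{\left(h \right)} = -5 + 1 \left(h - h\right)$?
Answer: $-66780$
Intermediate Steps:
$n{\left(h \right)} = -5$ ($n{\left(h \right)} = -5 + 1 \cdot 0 = -5 + 0 = -5$)
$- 954 \left(-23 - 12\right) \left(n{\left(1 \right)} + 3\right) = - 954 \left(-23 - 12\right) \left(-5 + 3\right) = - 954 \left(\left(-35\right) \left(-2\right)\right) = \left(-954\right) 70 = -66780$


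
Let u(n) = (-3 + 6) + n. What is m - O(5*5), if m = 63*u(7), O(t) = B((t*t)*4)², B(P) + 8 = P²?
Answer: -39062399999434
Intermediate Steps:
u(n) = 3 + n
B(P) = -8 + P²
O(t) = (-8 + 16*t⁴)² (O(t) = (-8 + ((t*t)*4)²)² = (-8 + (t²*4)²)² = (-8 + (4*t²)²)² = (-8 + 16*t⁴)²)
m = 630 (m = 63*(3 + 7) = 63*10 = 630)
m - O(5*5) = 630 - 64*(-1 + 2*(5*5)⁴)² = 630 - 64*(-1 + 2*25⁴)² = 630 - 64*(-1 + 2*390625)² = 630 - 64*(-1 + 781250)² = 630 - 64*781249² = 630 - 64*610350000001 = 630 - 1*39062400000064 = 630 - 39062400000064 = -39062399999434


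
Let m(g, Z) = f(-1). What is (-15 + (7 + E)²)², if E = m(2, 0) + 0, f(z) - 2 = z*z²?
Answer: 2401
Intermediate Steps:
f(z) = 2 + z³ (f(z) = 2 + z*z² = 2 + z³)
m(g, Z) = 1 (m(g, Z) = 2 + (-1)³ = 2 - 1 = 1)
E = 1 (E = 1 + 0 = 1)
(-15 + (7 + E)²)² = (-15 + (7 + 1)²)² = (-15 + 8²)² = (-15 + 64)² = 49² = 2401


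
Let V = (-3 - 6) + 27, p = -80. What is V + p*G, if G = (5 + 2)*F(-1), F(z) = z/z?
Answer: -542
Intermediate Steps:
F(z) = 1
G = 7 (G = (5 + 2)*1 = 7*1 = 7)
V = 18 (V = -9 + 27 = 18)
V + p*G = 18 - 80*7 = 18 - 560 = -542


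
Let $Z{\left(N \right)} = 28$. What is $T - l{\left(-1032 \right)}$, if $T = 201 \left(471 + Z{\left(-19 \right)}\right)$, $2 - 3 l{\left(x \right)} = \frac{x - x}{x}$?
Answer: $\frac{300895}{3} \approx 1.003 \cdot 10^{5}$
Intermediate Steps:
$l{\left(x \right)} = \frac{2}{3}$ ($l{\left(x \right)} = \frac{2}{3} - \frac{\left(x - x\right) \frac{1}{x}}{3} = \frac{2}{3} - \frac{0 \frac{1}{x}}{3} = \frac{2}{3} - 0 = \frac{2}{3} + 0 = \frac{2}{3}$)
$T = 100299$ ($T = 201 \left(471 + 28\right) = 201 \cdot 499 = 100299$)
$T - l{\left(-1032 \right)} = 100299 - \frac{2}{3} = \frac{300895}{3}$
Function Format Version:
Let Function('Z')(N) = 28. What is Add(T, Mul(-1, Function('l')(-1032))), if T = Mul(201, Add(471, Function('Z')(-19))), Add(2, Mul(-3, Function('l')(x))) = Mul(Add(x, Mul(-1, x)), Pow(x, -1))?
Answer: Rational(300895, 3) ≈ 1.0030e+5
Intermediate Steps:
Function('l')(x) = Rational(2, 3) (Function('l')(x) = Add(Rational(2, 3), Mul(Rational(-1, 3), Mul(Add(x, Mul(-1, x)), Pow(x, -1)))) = Add(Rational(2, 3), Mul(Rational(-1, 3), Mul(0, Pow(x, -1)))) = Add(Rational(2, 3), Mul(Rational(-1, 3), 0)) = Add(Rational(2, 3), 0) = Rational(2, 3))
T = 100299 (T = Mul(201, Add(471, 28)) = Mul(201, 499) = 100299)
Add(T, Mul(-1, Function('l')(-1032))) = Add(100299, Mul(-1, Rational(2, 3))) = Add(100299, Rational(-2, 3)) = Rational(300895, 3)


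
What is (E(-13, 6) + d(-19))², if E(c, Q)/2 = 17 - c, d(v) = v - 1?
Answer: 1600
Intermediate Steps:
d(v) = -1 + v
E(c, Q) = 34 - 2*c (E(c, Q) = 2*(17 - c) = 34 - 2*c)
(E(-13, 6) + d(-19))² = ((34 - 2*(-13)) + (-1 - 19))² = ((34 + 26) - 20)² = (60 - 20)² = 40² = 1600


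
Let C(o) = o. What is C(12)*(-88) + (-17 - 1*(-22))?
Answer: -1051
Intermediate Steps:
C(12)*(-88) + (-17 - 1*(-22)) = 12*(-88) + (-17 - 1*(-22)) = -1056 + (-17 + 22) = -1056 + 5 = -1051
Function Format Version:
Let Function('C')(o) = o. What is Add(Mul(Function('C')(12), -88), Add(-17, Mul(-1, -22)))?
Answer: -1051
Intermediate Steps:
Add(Mul(Function('C')(12), -88), Add(-17, Mul(-1, -22))) = Add(Mul(12, -88), Add(-17, Mul(-1, -22))) = Add(-1056, Add(-17, 22)) = Add(-1056, 5) = -1051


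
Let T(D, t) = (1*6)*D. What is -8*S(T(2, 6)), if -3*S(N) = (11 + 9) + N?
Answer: 256/3 ≈ 85.333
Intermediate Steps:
T(D, t) = 6*D
S(N) = -20/3 - N/3 (S(N) = -((11 + 9) + N)/3 = -(20 + N)/3 = -20/3 - N/3)
-8*S(T(2, 6)) = -8*(-20/3 - 2*2) = -8*(-20/3 - ⅓*12) = -8*(-20/3 - 4) = -8*(-32/3) = 256/3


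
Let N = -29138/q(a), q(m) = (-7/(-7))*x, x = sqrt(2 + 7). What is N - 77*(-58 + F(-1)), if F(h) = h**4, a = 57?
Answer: -15971/3 ≈ -5323.7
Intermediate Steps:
x = 3 (x = sqrt(9) = 3)
q(m) = 3 (q(m) = -7/(-7)*3 = -7*(-1/7)*3 = 1*3 = 3)
N = -29138/3 ≈ -9712.7
N - 77*(-58 + F(-1)) = -29138/3 - 77*(-58 + (-1)**4) = -29138/3 - 77*(-58 + 1) = -29138/3 - 77*(-57) = -29138/3 + 4389 = -15971/3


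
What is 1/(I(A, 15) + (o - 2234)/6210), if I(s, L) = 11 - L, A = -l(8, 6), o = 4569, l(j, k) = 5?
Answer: -1242/4501 ≈ -0.27594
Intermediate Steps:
A = -5 (A = -1*5 = -5)
1/(I(A, 15) + (o - 2234)/6210) = 1/((11 - 1*15) + (4569 - 2234)/6210) = 1/((11 - 15) + 2335*(1/6210)) = 1/(-4 + 467/1242) = 1/(-4501/1242) = -1242/4501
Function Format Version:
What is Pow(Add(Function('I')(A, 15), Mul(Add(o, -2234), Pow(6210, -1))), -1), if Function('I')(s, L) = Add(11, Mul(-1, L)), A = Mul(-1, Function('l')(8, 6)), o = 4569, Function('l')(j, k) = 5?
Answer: Rational(-1242, 4501) ≈ -0.27594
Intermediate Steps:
A = -5 (A = Mul(-1, 5) = -5)
Pow(Add(Function('I')(A, 15), Mul(Add(o, -2234), Pow(6210, -1))), -1) = Pow(Add(Add(11, Mul(-1, 15)), Mul(Add(4569, -2234), Pow(6210, -1))), -1) = Pow(Add(Add(11, -15), Mul(2335, Rational(1, 6210))), -1) = Pow(Add(-4, Rational(467, 1242)), -1) = Pow(Rational(-4501, 1242), -1) = Rational(-1242, 4501)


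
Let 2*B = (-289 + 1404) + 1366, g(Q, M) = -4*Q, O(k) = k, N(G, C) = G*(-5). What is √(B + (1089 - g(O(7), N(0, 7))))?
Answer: √9430/2 ≈ 48.554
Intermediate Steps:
N(G, C) = -5*G
B = 2481/2 (B = ((-289 + 1404) + 1366)/2 = (1115 + 1366)/2 = (½)*2481 = 2481/2 ≈ 1240.5)
√(B + (1089 - g(O(7), N(0, 7)))) = √(2481/2 + (1089 - (-4)*7)) = √(2481/2 + (1089 - 1*(-28))) = √(2481/2 + (1089 + 28)) = √(2481/2 + 1117) = √(4715/2) = √9430/2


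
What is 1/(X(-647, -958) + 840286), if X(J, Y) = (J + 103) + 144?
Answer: 1/839886 ≈ 1.1906e-6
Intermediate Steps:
X(J, Y) = 247 + J (X(J, Y) = (103 + J) + 144 = 247 + J)
1/(X(-647, -958) + 840286) = 1/((247 - 647) + 840286) = 1/(-400 + 840286) = 1/839886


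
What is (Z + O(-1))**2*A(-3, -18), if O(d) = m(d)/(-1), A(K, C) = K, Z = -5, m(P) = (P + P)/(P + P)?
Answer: -108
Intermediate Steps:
m(P) = 1 (m(P) = (2*P)/((2*P)) = (2*P)*(1/(2*P)) = 1)
O(d) = -1 (O(d) = 1/(-1) = 1*(-1) = -1)
(Z + O(-1))**2*A(-3, -18) = (-5 - 1)**2*(-3) = (-6)**2*(-3) = 36*(-3) = -108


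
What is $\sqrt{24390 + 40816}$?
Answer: $\sqrt{65206} \approx 255.35$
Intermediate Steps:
$\sqrt{24390 + 40816} = \sqrt{65206}$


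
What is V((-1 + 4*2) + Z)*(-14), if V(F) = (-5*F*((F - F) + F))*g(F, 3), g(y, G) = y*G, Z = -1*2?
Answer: 26250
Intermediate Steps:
Z = -2
g(y, G) = G*y
V(F) = -15*F³ (V(F) = (-5*F*((F - F) + F))*(3*F) = (-5*F*(0 + F))*(3*F) = (-5*F*F)*(3*F) = (-5*F²)*(3*F) = -15*F³)
V((-1 + 4*2) + Z)*(-14) = -15*((-1 + 4*2) - 2)³*(-14) = -15*((-1 + 8) - 2)³*(-14) = -15*(7 - 2)³*(-14) = -15*5³*(-14) = -15*125*(-14) = -1875*(-14) = 26250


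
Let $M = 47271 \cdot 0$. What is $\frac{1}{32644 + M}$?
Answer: $\frac{1}{32644} \approx 3.0634 \cdot 10^{-5}$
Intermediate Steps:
$M = 0$
$\frac{1}{32644 + M} = \frac{1}{32644 + 0} = \frac{1}{32644}$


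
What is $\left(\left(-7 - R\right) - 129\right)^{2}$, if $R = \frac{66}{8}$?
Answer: $\frac{332929}{16} \approx 20808.0$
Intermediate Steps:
$R = \frac{33}{4}$ ($R = 66 \cdot \frac{1}{8} = \frac{33}{4} \approx 8.25$)
$\left(\left(-7 - R\right) - 129\right)^{2} = \left(\left(-7 - \frac{33}{4}\right) - 129\right)^{2} = \left(- \frac{61}{4} - 129\right)^{2} = \left(- \frac{577}{4}\right)^{2} = \frac{332929}{16}$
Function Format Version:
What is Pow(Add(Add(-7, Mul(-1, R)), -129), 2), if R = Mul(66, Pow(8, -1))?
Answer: Rational(332929, 16) ≈ 20808.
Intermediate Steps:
R = Rational(33, 4) (R = Mul(66, Rational(1, 8)) = Rational(33, 4) ≈ 8.2500)
Pow(Add(Add(-7, Mul(-1, R)), -129), 2) = Pow(Add(Add(-7, Mul(-1, Rational(33, 4))), -129), 2) = Pow(Add(Add(-7, Rational(-33, 4)), -129), 2) = Pow(Add(Rational(-61, 4), -129), 2) = Pow(Rational(-577, 4), 2) = Rational(332929, 16)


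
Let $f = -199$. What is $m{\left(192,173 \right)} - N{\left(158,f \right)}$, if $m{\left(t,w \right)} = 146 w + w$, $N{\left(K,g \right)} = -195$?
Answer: $25626$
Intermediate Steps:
$m{\left(t,w \right)} = 147 w$
$m{\left(192,173 \right)} - N{\left(158,f \right)} = 147 \cdot 173 - -195 = 25431 + 195 = 25626$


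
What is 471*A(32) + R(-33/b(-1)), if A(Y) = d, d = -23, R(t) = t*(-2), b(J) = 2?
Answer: -10800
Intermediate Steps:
R(t) = -2*t
A(Y) = -23
471*A(32) + R(-33/b(-1)) = 471*(-23) - (-66)/2 = -10833 - (-66)/2 = -10833 - 2*(-33/2) = -10833 + 33 = -10800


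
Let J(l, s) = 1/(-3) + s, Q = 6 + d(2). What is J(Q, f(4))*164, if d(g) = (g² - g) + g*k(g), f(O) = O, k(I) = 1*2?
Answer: 1804/3 ≈ 601.33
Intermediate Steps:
k(I) = 2
d(g) = g + g² (d(g) = (g² - g) + g*2 = (g² - g) + 2*g = g + g²)
Q = 12 (Q = 6 + 2*(1 + 2) = 6 + 2*3 = 6 + 6 = 12)
J(l, s) = -⅓ + s
J(Q, f(4))*164 = (-⅓ + 4)*164 = (11/3)*164 = 1804/3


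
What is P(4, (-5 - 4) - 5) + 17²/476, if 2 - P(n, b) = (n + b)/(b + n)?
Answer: 45/28 ≈ 1.6071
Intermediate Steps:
P(n, b) = 1 (P(n, b) = 2 - (n + b)/(b + n) = 2 - (b + n)/(b + n) = 2 - 1*1 = 2 - 1 = 1)
P(4, (-5 - 4) - 5) + 17²/476 = 1 + 17²/476 = 1 + 289*(1/476) = 1 + 17/28 = 45/28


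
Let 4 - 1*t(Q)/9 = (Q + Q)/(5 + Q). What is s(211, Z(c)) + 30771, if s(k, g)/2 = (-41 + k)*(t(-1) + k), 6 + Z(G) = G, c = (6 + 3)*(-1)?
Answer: 116281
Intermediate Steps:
c = -9 (c = 9*(-1) = -9)
Z(G) = -6 + G
t(Q) = 36 - 18*Q/(5 + Q) (t(Q) = 36 - 9*(Q + Q)/(5 + Q) = 36 - 9*2*Q/(5 + Q) = 36 - 18*Q/(5 + Q))
s(k, g) = 2*(-41 + k)*(81/2 + k) (s(k, g) = 2*((-41 + k)*(18*(10 - 1)/(5 - 1) + k)) = 2*((-41 + k)*(18*9/4 + k)) = 2*((-41 + k)*(18*(¼)*9 + k)) = 2*((-41 + k)*(81/2 + k)) = 2*(-41 + k)*(81/2 + k))
s(211, Z(c)) + 30771 = (-3321 - 1*211 + 2*211²) + 30771 = (-3321 - 211 + 2*44521) + 30771 = (-3321 - 211 + 89042) + 30771 = 85510 + 30771 = 116281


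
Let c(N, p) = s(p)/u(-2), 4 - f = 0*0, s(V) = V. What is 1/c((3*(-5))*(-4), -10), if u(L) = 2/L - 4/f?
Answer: ⅕ ≈ 0.20000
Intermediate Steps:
f = 4 (f = 4 - 0*0 = 4 - 1*0 = 4 + 0 = 4)
u(L) = -1 + 2/L (u(L) = 2/L - 4/4 = 2/L - 4*¼ = 2/L - 1 = -1 + 2/L)
c(N, p) = -p/2 (c(N, p) = p/(((2 - 1*(-2))/(-2))) = p/((-(2 + 2)/2)) = p/((-½*4)) = p/(-2) = p*(-½) = -p/2)
1/c((3*(-5))*(-4), -10) = 1/(-½*(-10)) = 1/5 = ⅕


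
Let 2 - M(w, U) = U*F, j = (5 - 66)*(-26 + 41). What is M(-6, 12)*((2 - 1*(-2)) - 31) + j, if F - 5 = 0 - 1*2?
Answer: 3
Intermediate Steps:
j = -915 (j = -61*15 = -915)
F = 3 (F = 5 + (0 - 1*2) = 5 + (0 - 2) = 5 - 2 = 3)
M(w, U) = 2 - 3*U (M(w, U) = 2 - U*3 = 2 - 3*U)
M(-6, 12)*((2 - 1*(-2)) - 31) + j = (2 - 3*12)*((2 - 1*(-2)) - 31) - 915 = (2 - 36)*((2 + 2) - 31) - 915 = -34*(4 - 31) - 915 = -34*(-27) - 915 = 918 - 915 = 3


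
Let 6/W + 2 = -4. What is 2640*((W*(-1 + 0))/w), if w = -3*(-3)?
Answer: 880/3 ≈ 293.33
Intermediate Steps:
W = -1 (W = 6/(-2 - 4) = 6/(-6) = 6*(-⅙) = -1)
w = 9
2640*((W*(-1 + 0))/w) = 2640*(-(-1 + 0)/9) = 2640*(-1*(-1)*(⅑)) = 2640*(1*(⅑)) = 2640*(⅑) = 880/3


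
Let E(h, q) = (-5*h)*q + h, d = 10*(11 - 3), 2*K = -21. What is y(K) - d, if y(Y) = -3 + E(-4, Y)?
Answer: -297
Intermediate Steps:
K = -21/2 (K = (½)*(-21) = -21/2 ≈ -10.500)
d = 80 (d = 10*8 = 80)
E(h, q) = h - 5*h*q (E(h, q) = -5*h*q + h = h - 5*h*q)
y(Y) = -7 + 20*Y (y(Y) = -3 - 4*(1 - 5*Y) = -3 + (-4 + 20*Y) = -7 + 20*Y)
y(K) - d = (-7 + 20*(-21/2)) - 1*80 = (-7 - 210) - 80 = -217 - 80 = -297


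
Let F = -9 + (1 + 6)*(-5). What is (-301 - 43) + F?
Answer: -388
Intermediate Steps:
F = -44 (F = -9 + 7*(-5) = -9 - 35 = -44)
(-301 - 43) + F = (-301 - 43) - 44 = -344 - 44 = -388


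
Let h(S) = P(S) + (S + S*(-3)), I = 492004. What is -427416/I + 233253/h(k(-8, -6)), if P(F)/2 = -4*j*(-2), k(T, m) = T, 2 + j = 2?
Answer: 28688642589/1968016 ≈ 14577.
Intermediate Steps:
j = 0 (j = -2 + 2 = 0)
P(F) = 0 (P(F) = 2*(-4*0*(-2)) = 2*(0*(-2)) = 2*0 = 0)
h(S) = -2*S (h(S) = 0 + (S + S*(-3)) = 0 + (S - 3*S) = 0 - 2*S = -2*S)
-427416/I + 233253/h(k(-8, -6)) = -427416/492004 + 233253/((-2*(-8))) = -427416*1/492004 + 233253/16 = -106854/123001 + 233253*(1/16) = -106854/123001 + 233253/16 = 28688642589/1968016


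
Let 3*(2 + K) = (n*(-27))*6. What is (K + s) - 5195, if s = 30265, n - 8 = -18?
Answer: 25608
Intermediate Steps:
n = -10 (n = 8 - 18 = -10)
K = 538 (K = -2 + (-10*(-27)*6)/3 = -2 + (270*6)/3 = -2 + (1/3)*1620 = -2 + 540 = 538)
(K + s) - 5195 = (538 + 30265) - 5195 = 30803 - 5195 = 25608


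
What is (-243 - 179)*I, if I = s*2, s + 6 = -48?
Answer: 45576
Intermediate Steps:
s = -54 (s = -6 - 48 = -54)
I = -108 (I = -54*2 = -108)
(-243 - 179)*I = (-243 - 179)*(-108) = -422*(-108) = 45576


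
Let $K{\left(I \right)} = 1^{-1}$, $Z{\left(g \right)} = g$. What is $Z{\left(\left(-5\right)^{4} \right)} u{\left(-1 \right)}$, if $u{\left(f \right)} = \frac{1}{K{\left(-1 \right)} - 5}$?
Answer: $- \frac{625}{4} \approx -156.25$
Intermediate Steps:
$K{\left(I \right)} = 1$
$u{\left(f \right)} = - \frac{1}{4}$ ($u{\left(f \right)} = \frac{1}{1 - 5} = \frac{1}{-4} = - \frac{1}{4}$)
$Z{\left(\left(-5\right)^{4} \right)} u{\left(-1 \right)} = \left(-5\right)^{4} \left(- \frac{1}{4}\right) = 625 \left(- \frac{1}{4}\right) = - \frac{625}{4}$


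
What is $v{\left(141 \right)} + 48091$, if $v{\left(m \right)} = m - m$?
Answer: $48091$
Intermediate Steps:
$v{\left(m \right)} = 0$
$v{\left(141 \right)} + 48091 = 0 + 48091 = 48091$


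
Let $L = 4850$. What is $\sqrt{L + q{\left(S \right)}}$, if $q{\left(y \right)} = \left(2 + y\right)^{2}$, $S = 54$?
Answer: $11 \sqrt{66} \approx 89.364$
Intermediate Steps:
$\sqrt{L + q{\left(S \right)}} = \sqrt{4850 + \left(2 + 54\right)^{2}} = \sqrt{4850 + 56^{2}} = \sqrt{4850 + 3136} = \sqrt{7986} = 11 \sqrt{66}$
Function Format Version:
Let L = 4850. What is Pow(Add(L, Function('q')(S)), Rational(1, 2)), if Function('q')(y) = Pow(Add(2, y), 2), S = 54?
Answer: Mul(11, Pow(66, Rational(1, 2))) ≈ 89.364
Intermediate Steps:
Pow(Add(L, Function('q')(S)), Rational(1, 2)) = Pow(Add(4850, Pow(Add(2, 54), 2)), Rational(1, 2)) = Pow(Add(4850, Pow(56, 2)), Rational(1, 2)) = Pow(Add(4850, 3136), Rational(1, 2)) = Pow(7986, Rational(1, 2)) = Mul(11, Pow(66, Rational(1, 2)))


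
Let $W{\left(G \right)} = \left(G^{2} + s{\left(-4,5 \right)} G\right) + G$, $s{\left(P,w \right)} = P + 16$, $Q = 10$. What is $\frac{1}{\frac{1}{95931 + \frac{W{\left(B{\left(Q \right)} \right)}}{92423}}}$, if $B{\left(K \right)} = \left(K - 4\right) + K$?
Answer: $\frac{305732113}{3187} \approx 95931.0$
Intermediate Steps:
$B{\left(K \right)} = -4 + 2 K$ ($B{\left(K \right)} = \left(-4 + K\right) + K = -4 + 2 K$)
$s{\left(P,w \right)} = 16 + P$
$W{\left(G \right)} = G^{2} + 13 G$ ($W{\left(G \right)} = \left(G^{2} + \left(16 - 4\right) G\right) + G = \left(G^{2} + 12 G\right) + G = G^{2} + 13 G$)
$\frac{1}{\frac{1}{95931 + \frac{W{\left(B{\left(Q \right)} \right)}}{92423}}} = \frac{1}{\frac{1}{95931 + \frac{\left(-4 + 2 \cdot 10\right) \left(13 + \left(-4 + 2 \cdot 10\right)\right)}{92423}}} = \frac{1}{\frac{1}{95931 + \left(-4 + 20\right) \left(13 + \left(-4 + 20\right)\right) \frac{1}{92423}}} = \frac{1}{\frac{1}{95931 + 16 \left(13 + 16\right) \frac{1}{92423}}} = \frac{1}{\frac{1}{95931 + 16 \cdot 29 \cdot \frac{1}{92423}}} = \frac{1}{\frac{1}{95931 + 464 \cdot \frac{1}{92423}}} = \frac{1}{\frac{1}{95931 + \frac{16}{3187}}} = \frac{1}{\frac{1}{\frac{305732113}{3187}}} = \frac{1}{\frac{3187}{305732113}} = \frac{305732113}{3187}$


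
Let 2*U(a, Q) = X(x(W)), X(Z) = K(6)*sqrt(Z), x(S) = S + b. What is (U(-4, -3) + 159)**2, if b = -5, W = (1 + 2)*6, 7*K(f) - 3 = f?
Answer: 4956129/196 + 1431*sqrt(13)/7 ≈ 26023.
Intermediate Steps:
K(f) = 3/7 + f/7
W = 18 (W = 3*6 = 18)
x(S) = -5 + S (x(S) = S - 5 = -5 + S)
X(Z) = 9*sqrt(Z)/7 (X(Z) = (3/7 + (1/7)*6)*sqrt(Z) = (3/7 + 6/7)*sqrt(Z) = 9*sqrt(Z)/7)
U(a, Q) = 9*sqrt(13)/14 (U(a, Q) = (9*sqrt(-5 + 18)/7)/2 = (9*sqrt(13)/7)/2 = 9*sqrt(13)/14)
(U(-4, -3) + 159)**2 = (9*sqrt(13)/14 + 159)**2 = (159 + 9*sqrt(13)/14)**2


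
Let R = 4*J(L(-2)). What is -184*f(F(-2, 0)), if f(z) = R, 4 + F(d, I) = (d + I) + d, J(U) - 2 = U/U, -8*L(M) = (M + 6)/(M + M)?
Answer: -2208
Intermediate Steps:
L(M) = -(6 + M)/(16*M) (L(M) = -(M + 6)/(8*(M + M)) = -(6 + M)/(8*(2*M)) = -(6 + M)*1/(2*M)/8 = -(6 + M)/(16*M))
J(U) = 3 (J(U) = 2 + U/U = 2 + 1 = 3)
F(d, I) = -4 + I + 2*d (F(d, I) = -4 + ((d + I) + d) = -4 + ((I + d) + d) = -4 + (I + 2*d) = -4 + I + 2*d)
R = 12 (R = 4*3 = 12)
f(z) = 12
-184*f(F(-2, 0)) = -184*12 = -2208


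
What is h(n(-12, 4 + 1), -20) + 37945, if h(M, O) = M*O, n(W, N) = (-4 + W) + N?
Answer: 38165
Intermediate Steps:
n(W, N) = -4 + N + W
h(n(-12, 4 + 1), -20) + 37945 = (-4 + (4 + 1) - 12)*(-20) + 37945 = (-4 + 5 - 12)*(-20) + 37945 = -11*(-20) + 37945 = 220 + 37945 = 38165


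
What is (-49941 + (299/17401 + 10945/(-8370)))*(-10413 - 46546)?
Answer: 82862965707342023/29129274 ≈ 2.8447e+9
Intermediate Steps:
(-49941 + (299/17401 + 10945/(-8370)))*(-10413 - 46546) = (-49941 + (299*(1/17401) + 10945*(-1/8370)))*(-56959) = (-49941 + (299/17401 - 2189/1674))*(-56959) = (-49941 - 37590263/29129274)*(-56959) = -1454782663097/29129274*(-56959) = 82862965707342023/29129274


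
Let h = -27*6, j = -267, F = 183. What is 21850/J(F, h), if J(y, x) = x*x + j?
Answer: 21850/25977 ≈ 0.84113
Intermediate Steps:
h = -162
J(y, x) = -267 + x**2 (J(y, x) = x*x - 267 = x**2 - 267 = -267 + x**2)
21850/J(F, h) = 21850/(-267 + (-162)**2) = 21850/(-267 + 26244) = 21850/25977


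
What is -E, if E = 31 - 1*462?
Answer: 431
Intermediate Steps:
E = -431 (E = 31 - 462 = -431)
-E = -1*(-431) = 431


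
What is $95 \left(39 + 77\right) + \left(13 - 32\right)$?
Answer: $11001$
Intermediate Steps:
$95 \left(39 + 77\right) + \left(13 - 32\right) = 95 \cdot 116 - 19 = 11020 - 19 = 11001$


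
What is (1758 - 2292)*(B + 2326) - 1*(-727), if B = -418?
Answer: -1018145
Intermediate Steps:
(1758 - 2292)*(B + 2326) - 1*(-727) = (1758 - 2292)*(-418 + 2326) - 1*(-727) = -534*1908 + 727 = -1018872 + 727 = -1018145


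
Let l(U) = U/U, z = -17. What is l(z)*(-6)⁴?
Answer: 1296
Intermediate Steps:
l(U) = 1
l(z)*(-6)⁴ = 1*(-6)⁴ = 1*1296 = 1296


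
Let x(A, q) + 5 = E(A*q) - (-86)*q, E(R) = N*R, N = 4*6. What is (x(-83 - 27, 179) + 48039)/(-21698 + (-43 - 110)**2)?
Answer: -14108/59 ≈ -239.12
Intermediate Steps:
N = 24
E(R) = 24*R
x(A, q) = -5 + 86*q + 24*A*q (x(A, q) = -5 + (24*(A*q) - (-86)*q) = -5 + (24*A*q + 86*q) = -5 + (86*q + 24*A*q) = -5 + 86*q + 24*A*q)
(x(-83 - 27, 179) + 48039)/(-21698 + (-43 - 110)**2) = ((-5 + 86*179 + 24*(-83 - 27)*179) + 48039)/(-21698 + (-43 - 110)**2) = ((-5 + 15394 + 24*(-110)*179) + 48039)/(-21698 + (-153)**2) = ((-5 + 15394 - 472560) + 48039)/(-21698 + 23409) = (-457171 + 48039)/1711 = -409132*1/1711 = -14108/59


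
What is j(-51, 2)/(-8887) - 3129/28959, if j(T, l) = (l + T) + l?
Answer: -1259350/12255173 ≈ -0.10276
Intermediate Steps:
j(T, l) = T + 2*l (j(T, l) = (T + l) + l = T + 2*l)
j(-51, 2)/(-8887) - 3129/28959 = (-51 + 2*2)/(-8887) - 3129/28959 = (-51 + 4)*(-1/8887) - 3129*1/28959 = -47*(-1/8887) - 149/1379 = 47/8887 - 149/1379 = -1259350/12255173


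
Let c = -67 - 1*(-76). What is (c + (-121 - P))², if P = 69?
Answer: 32761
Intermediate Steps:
c = 9 (c = -67 + 76 = 9)
(c + (-121 - P))² = (9 + (-121 - 1*69))² = (9 + (-121 - 69))² = (9 - 190)² = (-181)² = 32761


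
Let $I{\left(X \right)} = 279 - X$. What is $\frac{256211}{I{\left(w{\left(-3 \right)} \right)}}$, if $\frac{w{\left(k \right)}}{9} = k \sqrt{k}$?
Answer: $\frac{7942541}{8892} - \frac{256211 i \sqrt{3}}{2964} \approx 893.22 - 149.72 i$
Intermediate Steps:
$w{\left(k \right)} = 9 k^{\frac{3}{2}}$ ($w{\left(k \right)} = 9 k \sqrt{k} = 9 k^{\frac{3}{2}}$)
$\frac{256211}{I{\left(w{\left(-3 \right)} \right)}} = \frac{256211}{279 - 9 \left(-3\right)^{\frac{3}{2}}} = \frac{256211}{279 - 9 \left(- 3 i \sqrt{3}\right)} = \frac{256211}{279 - - 27 i \sqrt{3}} = \frac{256211}{279 + 27 i \sqrt{3}}$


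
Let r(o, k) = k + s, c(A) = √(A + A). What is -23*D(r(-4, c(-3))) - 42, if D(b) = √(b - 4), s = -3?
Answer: -42 - 23*√(-7 + I*√6) ≈ -52.492 - 61.75*I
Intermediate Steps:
c(A) = √2*√A (c(A) = √(2*A) = √2*√A)
r(o, k) = -3 + k (r(o, k) = k - 3 = -3 + k)
D(b) = √(-4 + b)
-23*D(r(-4, c(-3))) - 42 = -23*√(-4 + (-3 + √2*√(-3))) - 42 = -23*√(-4 + (-3 + √2*(I*√3))) - 42 = -23*√(-4 + (-3 + I*√6)) - 42 = -23*√(-7 + I*√6) - 42 = -42 - 23*√(-7 + I*√6)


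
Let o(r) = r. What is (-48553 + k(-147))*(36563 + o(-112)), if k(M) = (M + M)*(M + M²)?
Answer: -231769345831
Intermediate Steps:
k(M) = 2*M*(M + M²) (k(M) = (2*M)*(M + M²) = 2*M*(M + M²))
(-48553 + k(-147))*(36563 + o(-112)) = (-48553 + 2*(-147)²*(1 - 147))*(36563 - 112) = (-48553 + 2*21609*(-146))*36451 = (-48553 - 6309828)*36451 = -6358381*36451 = -231769345831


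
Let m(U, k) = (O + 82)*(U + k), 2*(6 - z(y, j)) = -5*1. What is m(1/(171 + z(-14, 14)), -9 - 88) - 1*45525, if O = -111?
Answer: -15333666/359 ≈ -42712.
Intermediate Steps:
z(y, j) = 17/2 (z(y, j) = 6 - (-5)/2 = 6 - 1/2*(-5) = 6 + 5/2 = 17/2)
m(U, k) = -29*U - 29*k (m(U, k) = (-111 + 82)*(U + k) = -29*(U + k) = -29*U - 29*k)
m(1/(171 + z(-14, 14)), -9 - 88) - 1*45525 = (-29/(171 + 17/2) - 29*(-9 - 88)) - 1*45525 = (-29/359/2 - 29*(-97)) - 45525 = (-29*2/359 + 2813) - 45525 = (-58/359 + 2813) - 45525 = 1009809/359 - 45525 = -15333666/359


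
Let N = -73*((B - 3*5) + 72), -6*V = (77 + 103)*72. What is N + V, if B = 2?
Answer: -6467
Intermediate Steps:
V = -2160 (V = -(77 + 103)*72/6 = -30*72 = -⅙*12960 = -2160)
N = -4307 (N = -73*((2 - 3*5) + 72) = -73*((2 - 15) + 72) = -73*(-13 + 72) = -73*59 = -4307)
N + V = -4307 - 2160 = -6467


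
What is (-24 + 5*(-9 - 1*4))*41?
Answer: -3649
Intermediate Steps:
(-24 + 5*(-9 - 1*4))*41 = (-24 + 5*(-9 - 4))*41 = (-24 + 5*(-13))*41 = (-24 - 65)*41 = -89*41 = -3649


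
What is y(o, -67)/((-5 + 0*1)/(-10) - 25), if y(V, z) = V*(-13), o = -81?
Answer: -2106/49 ≈ -42.980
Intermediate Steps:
y(V, z) = -13*V
y(o, -67)/((-5 + 0*1)/(-10) - 25) = (-13*(-81))/((-5 + 0*1)/(-10) - 25) = 1053/((-5 + 0)*(-⅒) - 25) = 1053/(-5*(-⅒) - 25) = 1053/(½ - 25) = 1053/(-49/2) = 1053*(-2/49) = -2106/49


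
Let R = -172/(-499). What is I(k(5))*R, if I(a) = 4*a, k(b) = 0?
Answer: 0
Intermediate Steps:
R = 172/499 (R = -172*(-1/499) = 172/499 ≈ 0.34469)
I(k(5))*R = (4*0)*(172/499) = 0*(172/499) = 0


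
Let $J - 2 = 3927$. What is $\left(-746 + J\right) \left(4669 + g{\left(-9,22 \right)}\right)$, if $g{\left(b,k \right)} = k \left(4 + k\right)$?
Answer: $16682103$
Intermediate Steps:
$J = 3929$ ($J = 2 + 3927 = 3929$)
$\left(-746 + J\right) \left(4669 + g{\left(-9,22 \right)}\right) = \left(-746 + 3929\right) \left(4669 + 22 \left(4 + 22\right)\right) = 3183 \left(4669 + 22 \cdot 26\right) = 3183 \left(4669 + 572\right) = 3183 \cdot 5241 = 16682103$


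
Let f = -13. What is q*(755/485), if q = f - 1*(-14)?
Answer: 151/97 ≈ 1.5567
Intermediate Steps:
q = 1 (q = -13 - 1*(-14) = -13 + 14 = 1)
q*(755/485) = 1*(755/485) = 1*(755*(1/485)) = 1*(151/97) = 151/97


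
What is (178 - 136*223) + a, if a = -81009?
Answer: -111159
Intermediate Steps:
(178 - 136*223) + a = (178 - 136*223) - 81009 = (178 - 30328) - 81009 = -30150 - 81009 = -111159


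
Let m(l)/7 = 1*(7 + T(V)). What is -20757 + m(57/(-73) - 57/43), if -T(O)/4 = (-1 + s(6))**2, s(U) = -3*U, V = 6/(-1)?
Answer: -30816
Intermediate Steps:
V = -6 (V = 6*(-1) = -6)
T(O) = -1444 (T(O) = -4*(-1 - 3*6)**2 = -4*(-1 - 18)**2 = -4*(-19)**2 = -4*361 = -1444)
m(l) = -10059 (m(l) = 7*(1*(7 - 1444)) = 7*(1*(-1437)) = 7*(-1437) = -10059)
-20757 + m(57/(-73) - 57/43) = -20757 - 10059 = -30816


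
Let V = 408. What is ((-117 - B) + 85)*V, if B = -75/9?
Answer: -9656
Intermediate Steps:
B = -25/3 (B = -75*1/9 = -25/3 ≈ -8.3333)
((-117 - B) + 85)*V = ((-117 - 1*(-25/3)) + 85)*408 = ((-117 + 25/3) + 85)*408 = (-326/3 + 85)*408 = -71/3*408 = -9656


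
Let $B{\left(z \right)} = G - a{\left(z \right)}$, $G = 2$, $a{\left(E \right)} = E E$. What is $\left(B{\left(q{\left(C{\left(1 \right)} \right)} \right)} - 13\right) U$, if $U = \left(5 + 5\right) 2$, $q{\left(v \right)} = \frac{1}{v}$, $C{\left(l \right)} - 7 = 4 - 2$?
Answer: $- \frac{17840}{81} \approx -220.25$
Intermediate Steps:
$C{\left(l \right)} = 9$ ($C{\left(l \right)} = 7 + \left(4 - 2\right) = 7 + 2 = 9$)
$a{\left(E \right)} = E^{2}$
$B{\left(z \right)} = 2 - z^{2}$
$U = 20$ ($U = 10 \cdot 2 = 20$)
$\left(B{\left(q{\left(C{\left(1 \right)} \right)} \right)} - 13\right) U = \left(\left(2 - \left(\frac{1}{9}\right)^{2}\right) - 13\right) 20 = \left(\left(2 - \frac{1}{81}\right) - 13\right) 20 = \left(\frac{161}{81} - 13\right) 20 = \left(- \frac{892}{81}\right) 20 = - \frac{17840}{81}$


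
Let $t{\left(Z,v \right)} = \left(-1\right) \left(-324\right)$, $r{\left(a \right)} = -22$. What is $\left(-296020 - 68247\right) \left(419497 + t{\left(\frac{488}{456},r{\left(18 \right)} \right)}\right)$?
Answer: $-152926936207$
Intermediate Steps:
$t{\left(Z,v \right)} = 324$
$\left(-296020 - 68247\right) \left(419497 + t{\left(\frac{488}{456},r{\left(18 \right)} \right)}\right) = \left(-296020 - 68247\right) \left(419497 + 324\right) = \left(-364267\right) 419821 = -152926936207$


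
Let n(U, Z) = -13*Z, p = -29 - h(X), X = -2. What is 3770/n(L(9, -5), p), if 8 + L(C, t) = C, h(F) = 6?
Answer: 58/7 ≈ 8.2857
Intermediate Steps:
L(C, t) = -8 + C
p = -35 (p = -29 - 1*6 = -29 - 6 = -35)
3770/n(L(9, -5), p) = 3770/((-13*(-35))) = 3770/455 = 3770*(1/455) = 58/7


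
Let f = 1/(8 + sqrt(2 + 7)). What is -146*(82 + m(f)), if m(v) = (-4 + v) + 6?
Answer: -135050/11 ≈ -12277.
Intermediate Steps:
f = 1/11 (f = 1/(8 + sqrt(9)) = 1/(8 + 3) = 1/11 ≈ 0.090909)
m(v) = 2 + v
-146*(82 + m(f)) = -146*(82 + (2 + 1/11)) = -146*(82 + 23/11) = -146*925/11 = -135050/11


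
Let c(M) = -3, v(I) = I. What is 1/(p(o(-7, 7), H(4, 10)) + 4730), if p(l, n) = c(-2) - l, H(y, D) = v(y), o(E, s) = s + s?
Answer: 1/4713 ≈ 0.00021218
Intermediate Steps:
o(E, s) = 2*s
H(y, D) = y
p(l, n) = -3 - l
1/(p(o(-7, 7), H(4, 10)) + 4730) = 1/((-3 - 2*7) + 4730) = 1/((-3 - 1*14) + 4730) = 1/((-3 - 14) + 4730) = 1/(-17 + 4730) = 1/4713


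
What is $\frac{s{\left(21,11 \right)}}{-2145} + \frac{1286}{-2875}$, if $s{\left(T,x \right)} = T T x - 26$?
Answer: $- \frac{3326069}{1233375} \approx -2.6967$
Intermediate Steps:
$s{\left(T,x \right)} = -26 + x T^{2}$ ($s{\left(T,x \right)} = T^{2} x - 26 = x T^{2} - 26 = -26 + x T^{2}$)
$\frac{s{\left(21,11 \right)}}{-2145} + \frac{1286}{-2875} = \frac{-26 + 11 \cdot 21^{2}}{-2145} + \frac{1286}{-2875} = \left(-26 + 11 \cdot 441\right) \left(- \frac{1}{2145}\right) + 1286 \left(- \frac{1}{2875}\right) = \left(-26 + 4851\right) \left(- \frac{1}{2145}\right) - \frac{1286}{2875} = 4825 \left(- \frac{1}{2145}\right) - \frac{1286}{2875} = - \frac{965}{429} - \frac{1286}{2875} = - \frac{3326069}{1233375}$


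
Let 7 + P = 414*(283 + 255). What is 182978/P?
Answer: 182978/222725 ≈ 0.82154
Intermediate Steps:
P = 222725 (P = -7 + 414*(283 + 255) = -7 + 414*538 = -7 + 222732 = 222725)
182978/P = 182978/222725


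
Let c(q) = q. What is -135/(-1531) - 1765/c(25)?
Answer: -539768/7655 ≈ -70.512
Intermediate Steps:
-135/(-1531) - 1765/c(25) = -135/(-1531) - 1765/25 = -135*(-1/1531) - 1765*1/25 = 135/1531 - 353/5 = -539768/7655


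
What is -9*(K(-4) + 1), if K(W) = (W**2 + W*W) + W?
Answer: -261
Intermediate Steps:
K(W) = W + 2*W**2 (K(W) = (W**2 + W**2) + W = 2*W**2 + W = W + 2*W**2)
-9*(K(-4) + 1) = -9*(-4*(1 + 2*(-4)) + 1) = -9*(-4*(1 - 8) + 1) = -9*(-4*(-7) + 1) = -9*(28 + 1) = -9*29 = -261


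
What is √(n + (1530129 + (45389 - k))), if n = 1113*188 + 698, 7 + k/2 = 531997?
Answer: 2*√180370 ≈ 849.40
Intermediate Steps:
k = 1063980 (k = -14 + 2*531997 = -14 + 1063994 = 1063980)
n = 209942 (n = 209244 + 698 = 209942)
√(n + (1530129 + (45389 - k))) = √(209942 + (1530129 + (45389 - 1*1063980))) = √(209942 + (1530129 + (45389 - 1063980))) = √(209942 + (1530129 - 1018591)) = √(209942 + 511538) = √721480 = 2*√180370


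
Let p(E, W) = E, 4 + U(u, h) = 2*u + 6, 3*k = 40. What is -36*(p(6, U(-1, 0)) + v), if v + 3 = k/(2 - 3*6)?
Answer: -78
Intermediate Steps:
k = 40/3 (k = (⅓)*40 = 40/3 ≈ 13.333)
U(u, h) = 2 + 2*u (U(u, h) = -4 + (2*u + 6) = -4 + (6 + 2*u) = 2 + 2*u)
v = -23/6 (v = -3 + 40/(3*(2 - 3*6)) = -3 + 40/(3*(2 - 18)) = -3 + (40/3)/(-16) = -3 + (40/3)*(-1/16) = -3 - ⅚ = -23/6 ≈ -3.8333)
-36*(p(6, U(-1, 0)) + v) = -36*(6 - 23/6) = -36*13/6 = -78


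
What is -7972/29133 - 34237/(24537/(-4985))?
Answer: 1657325199407/238278807 ≈ 6955.4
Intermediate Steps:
-7972/29133 - 34237/(24537/(-4985)) = -7972*1/29133 - 34237/(24537*(-1/4985)) = -7972/29133 - 34237/(-24537/4985) = -7972/29133 - 34237*(-4985/24537) = -7972/29133 + 170671445/24537 = 1657325199407/238278807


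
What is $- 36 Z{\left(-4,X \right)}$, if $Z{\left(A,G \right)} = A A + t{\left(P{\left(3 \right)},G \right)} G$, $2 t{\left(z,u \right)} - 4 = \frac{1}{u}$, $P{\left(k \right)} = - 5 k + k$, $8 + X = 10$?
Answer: $-738$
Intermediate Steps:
$X = 2$ ($X = -8 + 10 = 2$)
$P{\left(k \right)} = - 4 k$
$t{\left(z,u \right)} = 2 + \frac{1}{2 u}$
$Z{\left(A,G \right)} = A^{2} + G \left(2 + \frac{1}{2 G}\right)$ ($Z{\left(A,G \right)} = A A + \left(2 + \frac{1}{2 G}\right) G = A^{2} + G \left(2 + \frac{1}{2 G}\right)$)
$- 36 Z{\left(-4,X \right)} = - 36 \left(\frac{1}{2} + \left(-4\right)^{2} + 2 \cdot 2\right) = - 36 \left(\frac{1}{2} + 16 + 4\right) = \left(-36\right) \frac{41}{2} = -738$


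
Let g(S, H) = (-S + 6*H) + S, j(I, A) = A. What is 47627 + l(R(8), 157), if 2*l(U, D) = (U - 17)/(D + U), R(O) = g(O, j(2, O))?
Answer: 19527101/410 ≈ 47627.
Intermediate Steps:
g(S, H) = 6*H
R(O) = 6*O
l(U, D) = (-17 + U)/(2*(D + U)) (l(U, D) = ((U - 17)/(D + U))/2 = ((-17 + U)/(D + U))/2 = (-17 + U)/(2*(D + U)))
47627 + l(R(8), 157) = 47627 + (-17 + 6*8)/(2*(157 + 6*8)) = 47627 + (-17 + 48)/(2*(157 + 48)) = 47627 + (½)*31/205 = 47627 + (½)*(1/205)*31 = 47627 + 31/410 = 19527101/410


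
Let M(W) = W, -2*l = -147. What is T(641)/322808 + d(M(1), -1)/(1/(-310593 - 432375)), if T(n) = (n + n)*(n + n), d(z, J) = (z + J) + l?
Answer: -4406986349015/80702 ≈ -5.4608e+7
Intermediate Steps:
l = 147/2 (l = -1/2*(-147) = 147/2 ≈ 73.500)
d(z, J) = 147/2 + J + z (d(z, J) = (z + J) + 147/2 = (J + z) + 147/2 = 147/2 + J + z)
T(n) = 4*n**2 (T(n) = (2*n)*(2*n) = 4*n**2)
T(641)/322808 + d(M(1), -1)/(1/(-310593 - 432375)) = (4*641**2)/322808 + (147/2 - 1 + 1)/(1/(-310593 - 432375)) = (4*410881)*(1/322808) + 147/(2*(1/(-742968))) = 1643524*(1/322808) + 147/(2*(-1/742968)) = 410881/80702 + (147/2)*(-742968) = 410881/80702 - 54608148 = -4406986349015/80702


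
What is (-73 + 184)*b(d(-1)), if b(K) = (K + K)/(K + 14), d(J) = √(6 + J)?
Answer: -1110/191 + 3108*√5/191 ≈ 30.574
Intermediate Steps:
b(K) = 2*K/(14 + K) (b(K) = (2*K)/(14 + K) = 2*K/(14 + K))
(-73 + 184)*b(d(-1)) = (-73 + 184)*(2*√(6 - 1)/(14 + √(6 - 1))) = 111*(2*√5/(14 + √5)) = 222*√5/(14 + √5)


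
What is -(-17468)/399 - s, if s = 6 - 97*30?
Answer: 1176164/399 ≈ 2947.8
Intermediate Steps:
s = -2904 (s = 6 - 2910 = -2904)
-(-17468)/399 - s = -(-17468)/399 - 1*(-2904) = -(-17468)/399 + 2904 = -44*(-397/399) + 2904 = 17468/399 + 2904 = 1176164/399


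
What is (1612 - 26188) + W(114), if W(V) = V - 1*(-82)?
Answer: -24380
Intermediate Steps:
W(V) = 82 + V (W(V) = V + 82 = 82 + V)
(1612 - 26188) + W(114) = (1612 - 26188) + (82 + 114) = -24576 + 196 = -24380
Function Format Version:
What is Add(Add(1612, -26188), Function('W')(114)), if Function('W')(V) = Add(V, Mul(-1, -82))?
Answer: -24380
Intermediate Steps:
Function('W')(V) = Add(82, V) (Function('W')(V) = Add(V, 82) = Add(82, V))
Add(Add(1612, -26188), Function('W')(114)) = Add(Add(1612, -26188), Add(82, 114)) = Add(-24576, 196) = -24380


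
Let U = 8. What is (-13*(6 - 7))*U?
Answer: 104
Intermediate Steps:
(-13*(6 - 7))*U = -13*(6 - 7)*8 = -13*(-1)*8 = 13*8 = 104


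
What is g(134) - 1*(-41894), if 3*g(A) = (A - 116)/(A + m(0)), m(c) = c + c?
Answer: 2806901/67 ≈ 41894.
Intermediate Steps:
m(c) = 2*c
g(A) = (-116 + A)/(3*A) (g(A) = ((A - 116)/(A + 2*0))/3 = ((-116 + A)/(A + 0))/3 = ((-116 + A)/A)/3 = (-116 + A)/(3*A))
g(134) - 1*(-41894) = (⅓)*(-116 + 134)/134 - 1*(-41894) = (⅓)*(1/134)*18 + 41894 = 3/67 + 41894 = 2806901/67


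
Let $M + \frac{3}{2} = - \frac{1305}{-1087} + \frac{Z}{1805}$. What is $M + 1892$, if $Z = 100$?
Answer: $\frac{1484676557}{784814} \approx 1891.8$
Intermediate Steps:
$M = - \frac{191531}{784814}$ ($M = - \frac{3}{2} + \left(- \frac{1305}{-1087} + \frac{100}{1805}\right) = - \frac{3}{2} + \left(\left(-1305\right) \left(- \frac{1}{1087}\right) + 100 \cdot \frac{1}{1805}\right) = - \frac{3}{2} + \left(\frac{1305}{1087} + \frac{20}{361}\right) = - \frac{3}{2} + \frac{492845}{392407} = - \frac{191531}{784814} \approx -0.24405$)
$M + 1892 = - \frac{191531}{784814} + 1892 = \frac{1484676557}{784814}$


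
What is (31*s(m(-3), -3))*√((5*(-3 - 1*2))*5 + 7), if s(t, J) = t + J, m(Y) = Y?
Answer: -186*I*√118 ≈ -2020.5*I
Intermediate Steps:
s(t, J) = J + t
(31*s(m(-3), -3))*√((5*(-3 - 1*2))*5 + 7) = (31*(-3 - 3))*√((5*(-3 - 1*2))*5 + 7) = (31*(-6))*√((5*(-3 - 2))*5 + 7) = -186*√((5*(-5))*5 + 7) = -186*√(-25*5 + 7) = -186*√(-125 + 7) = -186*I*√118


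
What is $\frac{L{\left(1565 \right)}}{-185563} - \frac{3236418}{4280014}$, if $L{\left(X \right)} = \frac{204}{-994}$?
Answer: $- \frac{149238800902785}{197361741113677} \approx -0.75617$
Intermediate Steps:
$L{\left(X \right)} = - \frac{102}{497}$ ($L{\left(X \right)} = 204 \left(- \frac{1}{994}\right) = - \frac{102}{497}$)
$\frac{L{\left(1565 \right)}}{-185563} - \frac{3236418}{4280014} = - \frac{102}{497 \left(-185563\right)} - \frac{3236418}{4280014} = \left(- \frac{102}{497}\right) \left(- \frac{1}{185563}\right) - \frac{1618209}{2140007} = \frac{102}{92224811} - \frac{1618209}{2140007} = - \frac{149238800902785}{197361741113677}$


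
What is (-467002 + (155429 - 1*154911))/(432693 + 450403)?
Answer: -116621/220774 ≈ -0.52824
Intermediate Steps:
(-467002 + (155429 - 1*154911))/(432693 + 450403) = (-467002 + (155429 - 154911))/883096 = (-467002 + 518)*(1/883096) = -466484*1/883096 = -116621/220774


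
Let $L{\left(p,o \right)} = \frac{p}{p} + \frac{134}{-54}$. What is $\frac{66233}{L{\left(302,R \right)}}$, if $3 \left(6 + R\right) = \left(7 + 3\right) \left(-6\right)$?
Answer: $- \frac{1788291}{40} \approx -44707.0$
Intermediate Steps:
$R = -26$ ($R = -6 + \frac{\left(7 + 3\right) \left(-6\right)}{3} = -6 + \frac{10 \left(-6\right)}{3} = -6 + \frac{1}{3} \left(-60\right) = -6 - 20 = -26$)
$L{\left(p,o \right)} = - \frac{40}{27}$ ($L{\left(p,o \right)} = 1 + 134 \left(- \frac{1}{54}\right) = 1 - \frac{67}{27} = - \frac{40}{27}$)
$\frac{66233}{L{\left(302,R \right)}} = \frac{66233}{- \frac{40}{27}} = 66233 \left(- \frac{27}{40}\right) = - \frac{1788291}{40}$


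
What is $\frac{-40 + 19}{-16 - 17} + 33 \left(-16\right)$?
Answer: $- \frac{5801}{11} \approx -527.36$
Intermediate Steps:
$\frac{-40 + 19}{-16 - 17} + 33 \left(-16\right) = - \frac{21}{-33} - 528 = \left(-21\right) \left(- \frac{1}{33}\right) - 528 = \frac{7}{11} - 528 = - \frac{5801}{11}$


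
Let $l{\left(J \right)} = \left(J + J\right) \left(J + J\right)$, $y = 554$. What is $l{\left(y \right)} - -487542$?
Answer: $1715206$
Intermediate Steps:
$l{\left(J \right)} = 4 J^{2}$ ($l{\left(J \right)} = 2 J 2 J = 4 J^{2}$)
$l{\left(y \right)} - -487542 = 4 \cdot 554^{2} - -487542 = 4 \cdot 306916 + 487542 = 1227664 + 487542 = 1715206$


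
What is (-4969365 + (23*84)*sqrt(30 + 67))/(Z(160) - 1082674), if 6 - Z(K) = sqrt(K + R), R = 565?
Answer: 5380172465820/1172169997499 - 2091714576*sqrt(97)/1172169997499 - 24846825*sqrt(29)/1172169997499 + 9660*sqrt(2813)/1172169997499 ≈ 4.5722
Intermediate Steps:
Z(K) = 6 - sqrt(565 + K) (Z(K) = 6 - sqrt(K + 565) = 6 - sqrt(565 + K))
(-4969365 + (23*84)*sqrt(30 + 67))/(Z(160) - 1082674) = (-4969365 + (23*84)*sqrt(30 + 67))/((6 - sqrt(565 + 160)) - 1082674) = (-4969365 + 1932*sqrt(97))/((6 - sqrt(725)) - 1082674) = (-4969365 + 1932*sqrt(97))/((6 - 5*sqrt(29)) - 1082674) = (-4969365 + 1932*sqrt(97))/(-1082668 - 5*sqrt(29))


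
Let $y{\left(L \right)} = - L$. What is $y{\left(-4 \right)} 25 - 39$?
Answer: $61$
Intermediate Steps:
$y{\left(-4 \right)} 25 - 39 = \left(-1\right) \left(-4\right) 25 - 39 = 4 \cdot 25 - 39 = 100 - 39 = 61$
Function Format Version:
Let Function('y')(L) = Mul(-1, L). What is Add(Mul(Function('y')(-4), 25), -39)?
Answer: 61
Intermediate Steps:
Add(Mul(Function('y')(-4), 25), -39) = Add(Mul(Mul(-1, -4), 25), -39) = Add(Mul(4, 25), -39) = Add(100, -39) = 61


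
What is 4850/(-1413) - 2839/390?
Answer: -1967669/183690 ≈ -10.712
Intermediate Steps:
4850/(-1413) - 2839/390 = 4850*(-1/1413) - 2839*1/390 = -4850/1413 - 2839/390 = -1967669/183690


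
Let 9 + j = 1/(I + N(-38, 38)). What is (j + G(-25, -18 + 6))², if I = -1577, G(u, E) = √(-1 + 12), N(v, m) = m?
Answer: 217931635/2368521 - 27704*√11/1539 ≈ 32.308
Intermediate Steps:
G(u, E) = √11
j = -13852/1539 (j = -9 + 1/(-1577 + 38) = -9 + 1/(-1539) = -9 - 1/1539 = -13852/1539 ≈ -9.0007)
(j + G(-25, -18 + 6))² = (-13852/1539 + √11)²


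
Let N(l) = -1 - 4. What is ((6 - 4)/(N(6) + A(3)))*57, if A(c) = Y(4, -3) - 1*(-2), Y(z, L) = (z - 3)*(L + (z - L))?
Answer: 114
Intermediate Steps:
N(l) = -5
Y(z, L) = z*(-3 + z) (Y(z, L) = (-3 + z)*z = z*(-3 + z))
A(c) = 6 (A(c) = 4*(-3 + 4) - 1*(-2) = 4*1 + 2 = 4 + 2 = 6)
((6 - 4)/(N(6) + A(3)))*57 = ((6 - 4)/(-5 + 6))*57 = (2/1)*57 = (2*1)*57 = 2*57 = 114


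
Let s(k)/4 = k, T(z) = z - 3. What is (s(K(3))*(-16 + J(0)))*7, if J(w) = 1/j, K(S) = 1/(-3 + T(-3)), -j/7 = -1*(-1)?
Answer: 452/9 ≈ 50.222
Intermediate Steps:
T(z) = -3 + z
j = -7 (j = -(-7)*(-1) = -7*1 = -7)
K(S) = -⅑ (K(S) = 1/(-3 + (-3 - 3)) = 1/(-3 - 6) = 1/(-9) = -⅑)
J(w) = -⅐ (J(w) = 1/(-7) = -⅐)
s(k) = 4*k
(s(K(3))*(-16 + J(0)))*7 = ((4*(-⅑))*(-16 - ⅐))*7 = -4/9*(-113/7)*7 = (452/63)*7 = 452/9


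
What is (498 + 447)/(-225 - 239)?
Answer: -945/464 ≈ -2.0366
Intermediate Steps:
(498 + 447)/(-225 - 239) = 945/(-464) = 945*(-1/464) = -945/464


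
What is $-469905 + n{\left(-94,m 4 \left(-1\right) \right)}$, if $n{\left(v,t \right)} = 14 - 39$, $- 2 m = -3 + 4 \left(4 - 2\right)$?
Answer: $-469930$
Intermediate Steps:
$m = - \frac{5}{2}$ ($m = - \frac{-3 + 4 \left(4 - 2\right)}{2} = - \frac{-3 + 4 \cdot 2}{2} = - \frac{-3 + 8}{2} = \left(- \frac{1}{2}\right) 5 = - \frac{5}{2} \approx -2.5$)
$n{\left(v,t \right)} = -25$ ($n{\left(v,t \right)} = 14 - 39 = -25$)
$-469905 + n{\left(-94,m 4 \left(-1\right) \right)} = -469905 - 25 = -469930$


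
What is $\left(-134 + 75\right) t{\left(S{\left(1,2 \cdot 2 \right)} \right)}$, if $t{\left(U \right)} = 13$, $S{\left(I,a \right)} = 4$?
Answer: $-767$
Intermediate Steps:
$\left(-134 + 75\right) t{\left(S{\left(1,2 \cdot 2 \right)} \right)} = \left(-134 + 75\right) 13 = \left(-59\right) 13 = -767$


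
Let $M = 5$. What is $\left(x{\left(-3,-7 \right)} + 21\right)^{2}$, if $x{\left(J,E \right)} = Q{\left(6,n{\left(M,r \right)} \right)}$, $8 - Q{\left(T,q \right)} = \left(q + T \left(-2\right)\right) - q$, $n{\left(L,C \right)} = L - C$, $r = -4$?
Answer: $1681$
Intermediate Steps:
$Q{\left(T,q \right)} = 8 + 2 T$ ($Q{\left(T,q \right)} = 8 - \left(\left(q + T \left(-2\right)\right) - q\right) = 8 - \left(\left(q - 2 T\right) - q\right) = 8 - - 2 T = 8 + 2 T$)
$x{\left(J,E \right)} = 20$ ($x{\left(J,E \right)} = 8 + 2 \cdot 6 = 8 + 12 = 20$)
$\left(x{\left(-3,-7 \right)} + 21\right)^{2} = \left(20 + 21\right)^{2} = 41^{2} = 1681$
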